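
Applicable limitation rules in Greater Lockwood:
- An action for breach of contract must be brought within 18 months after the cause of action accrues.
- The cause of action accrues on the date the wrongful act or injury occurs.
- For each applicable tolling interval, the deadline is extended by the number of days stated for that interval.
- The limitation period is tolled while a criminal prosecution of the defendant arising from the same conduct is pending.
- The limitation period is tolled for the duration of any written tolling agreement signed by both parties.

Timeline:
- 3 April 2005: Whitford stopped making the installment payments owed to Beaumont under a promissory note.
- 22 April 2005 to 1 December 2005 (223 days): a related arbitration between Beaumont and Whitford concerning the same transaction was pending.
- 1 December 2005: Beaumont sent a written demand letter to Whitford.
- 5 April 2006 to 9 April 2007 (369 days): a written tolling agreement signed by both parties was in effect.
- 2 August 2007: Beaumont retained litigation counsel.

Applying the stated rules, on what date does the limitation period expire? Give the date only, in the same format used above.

The cause of action accrued on 3 April 2005, the date of the act.
Adding the 18 months base period to 3 April 2005 gives a deadline of 3 October 2006, before any tolling.
The period was tolled for 369 days by the written tolling agreement (5 April 2006 to 9 April 2007), pushing the deadline to 7 October 2007.
The pending related arbitration from 22 April 2005 to 1 December 2005 does not toll the period, because no stated rule makes a pending arbitration a tolling event.
The other events in the timeline have no effect on the limitation period under the stated rules.

7 October 2007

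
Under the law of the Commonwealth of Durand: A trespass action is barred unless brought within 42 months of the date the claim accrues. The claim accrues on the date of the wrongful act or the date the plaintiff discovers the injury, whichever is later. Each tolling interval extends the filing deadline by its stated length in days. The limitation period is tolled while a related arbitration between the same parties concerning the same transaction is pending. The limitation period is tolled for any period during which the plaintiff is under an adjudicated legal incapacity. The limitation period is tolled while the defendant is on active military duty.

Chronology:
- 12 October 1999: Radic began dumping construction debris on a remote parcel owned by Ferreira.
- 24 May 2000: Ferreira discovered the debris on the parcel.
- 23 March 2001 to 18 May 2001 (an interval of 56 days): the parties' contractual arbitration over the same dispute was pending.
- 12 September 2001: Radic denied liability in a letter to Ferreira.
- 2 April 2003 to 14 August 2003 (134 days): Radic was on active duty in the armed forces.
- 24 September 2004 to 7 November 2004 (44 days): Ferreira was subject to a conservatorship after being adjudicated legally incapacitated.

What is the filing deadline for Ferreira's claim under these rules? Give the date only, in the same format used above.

1 June 2004

Taking the later of the act (12 October 1999) and discovery (24 May 2000), the claim accrued on 24 May 2000.
Adding the 42 months base period to 24 May 2000 gives a deadline of 24 November 2003, before any tolling.
The period was tolled for 56 days by the pending related arbitration (23 March 2001 to 18 May 2001), pushing the deadline to 19 January 2004.
The period was tolled for 134 days by the defendant's active military service (2 April 2003 to 14 August 2003), pushing the deadline to 1 June 2004.
The plaintiff's legal incapacity starting 24 September 2004 came too late — the period had run on 1 June 2004 — and so does not extend the deadline.
None of the other events listed affects the running of the period under the stated rules.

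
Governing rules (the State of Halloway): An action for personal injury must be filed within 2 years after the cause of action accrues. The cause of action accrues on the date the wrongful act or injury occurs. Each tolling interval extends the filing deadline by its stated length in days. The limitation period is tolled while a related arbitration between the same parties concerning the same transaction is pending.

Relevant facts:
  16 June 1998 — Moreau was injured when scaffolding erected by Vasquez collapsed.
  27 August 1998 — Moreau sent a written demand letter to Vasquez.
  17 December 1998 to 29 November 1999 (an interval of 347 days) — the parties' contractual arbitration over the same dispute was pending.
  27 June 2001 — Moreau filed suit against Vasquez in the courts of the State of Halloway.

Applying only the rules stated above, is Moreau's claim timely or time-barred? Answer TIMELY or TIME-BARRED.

TIME-BARRED

The cause of action accrued on 16 June 1998, the date of the act.
Adding the 2 years base period to 16 June 1998 gives a deadline of 16 June 2000, before any tolling.
The period was tolled for 347 days by the pending related arbitration (17 December 1998 to 29 November 1999), pushing the deadline to 29 May 2001.
Nothing else in the chronology tolls or restarts the period.
The 27 June 2001 filing falls after the 29 May 2001 deadline; the claim is time-barred.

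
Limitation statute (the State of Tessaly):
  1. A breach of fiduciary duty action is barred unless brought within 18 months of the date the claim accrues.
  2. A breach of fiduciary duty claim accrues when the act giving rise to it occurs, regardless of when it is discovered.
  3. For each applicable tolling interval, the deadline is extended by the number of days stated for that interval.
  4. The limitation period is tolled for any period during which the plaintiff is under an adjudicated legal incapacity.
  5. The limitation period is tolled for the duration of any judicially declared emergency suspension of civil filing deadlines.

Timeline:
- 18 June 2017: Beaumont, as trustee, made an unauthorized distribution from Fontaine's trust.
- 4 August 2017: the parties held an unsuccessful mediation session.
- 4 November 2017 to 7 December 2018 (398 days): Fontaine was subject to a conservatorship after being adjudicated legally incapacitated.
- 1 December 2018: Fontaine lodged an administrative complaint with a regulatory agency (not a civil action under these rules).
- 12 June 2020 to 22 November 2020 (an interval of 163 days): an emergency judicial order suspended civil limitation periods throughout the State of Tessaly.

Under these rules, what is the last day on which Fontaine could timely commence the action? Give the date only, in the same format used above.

20 January 2020

The claim accrued on 18 June 2017, when the wrongful act occurred.
The untolled deadline — 18 months after 18 June 2017 — is 18 December 2018.
The period was tolled for 398 days by the plaintiff's legal incapacity (4 November 2017 to 7 December 2018), pushing the deadline to 20 January 2020.
The emergency suspension of filing deadlines from 12 June 2020 to 22 November 2020 began after the period had already run on 20 January 2020, so it has no tolling effect.
None of the other events listed affects the running of the period under the stated rules.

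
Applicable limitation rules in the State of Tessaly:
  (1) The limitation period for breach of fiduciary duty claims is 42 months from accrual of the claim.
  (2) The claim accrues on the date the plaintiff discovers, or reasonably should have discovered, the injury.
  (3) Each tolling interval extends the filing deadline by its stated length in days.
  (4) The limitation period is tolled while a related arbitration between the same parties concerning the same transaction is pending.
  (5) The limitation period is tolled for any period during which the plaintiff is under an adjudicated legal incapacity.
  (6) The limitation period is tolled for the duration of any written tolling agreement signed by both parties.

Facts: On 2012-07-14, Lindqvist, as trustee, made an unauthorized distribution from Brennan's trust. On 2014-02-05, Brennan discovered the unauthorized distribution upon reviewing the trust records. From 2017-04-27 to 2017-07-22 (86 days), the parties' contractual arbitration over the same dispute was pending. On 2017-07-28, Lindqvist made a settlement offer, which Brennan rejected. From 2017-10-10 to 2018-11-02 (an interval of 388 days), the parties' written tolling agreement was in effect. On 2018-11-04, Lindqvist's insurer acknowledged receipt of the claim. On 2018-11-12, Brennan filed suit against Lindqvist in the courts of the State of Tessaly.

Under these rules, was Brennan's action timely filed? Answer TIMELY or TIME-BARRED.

TIMELY

The claim did not accrue until Brennan discovered the injury on 2014-02-05; the 2012-07-14 act date does not start the clock under the stated rule.
42 months from 2014-02-05 is 2017-08-05.
The period was tolled for 86 days by the pending related arbitration (2017-04-27 to 2017-07-22), pushing the deadline to 2017-10-30.
Because the written tolling agreement ran from 2017-10-10 to 2018-11-02, the deadline is extended by 388 days to 2018-11-22.
None of the other events listed affects the running of the period under the stated rules.
Brennan filed on 2018-11-12, before the 2018-11-22 deadline, so the action is timely.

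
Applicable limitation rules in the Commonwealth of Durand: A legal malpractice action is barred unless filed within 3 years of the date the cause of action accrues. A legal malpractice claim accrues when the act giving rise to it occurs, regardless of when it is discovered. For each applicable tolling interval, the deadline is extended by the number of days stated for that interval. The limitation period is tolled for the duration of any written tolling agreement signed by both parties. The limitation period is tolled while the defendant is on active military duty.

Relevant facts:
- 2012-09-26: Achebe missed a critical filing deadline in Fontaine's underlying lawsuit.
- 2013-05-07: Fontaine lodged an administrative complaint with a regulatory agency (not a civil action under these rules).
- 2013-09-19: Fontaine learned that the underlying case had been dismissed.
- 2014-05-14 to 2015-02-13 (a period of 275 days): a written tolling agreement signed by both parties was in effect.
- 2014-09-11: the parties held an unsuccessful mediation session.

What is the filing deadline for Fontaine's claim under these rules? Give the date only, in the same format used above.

The claim accrued on 2012-09-26, when the wrongful act occurred; under the stated occurrence rule the 2013-09-19 discovery does not delay accrual.
Adding the 3 years base period to 2012-09-26 gives a deadline of 2015-09-26, before any tolling.
The period was tolled for 275 days by the written tolling agreement (2014-05-14 to 2015-02-13), pushing the deadline to 2016-06-27.
The other events in the timeline have no effect on the limitation period under the stated rules.

2016-06-27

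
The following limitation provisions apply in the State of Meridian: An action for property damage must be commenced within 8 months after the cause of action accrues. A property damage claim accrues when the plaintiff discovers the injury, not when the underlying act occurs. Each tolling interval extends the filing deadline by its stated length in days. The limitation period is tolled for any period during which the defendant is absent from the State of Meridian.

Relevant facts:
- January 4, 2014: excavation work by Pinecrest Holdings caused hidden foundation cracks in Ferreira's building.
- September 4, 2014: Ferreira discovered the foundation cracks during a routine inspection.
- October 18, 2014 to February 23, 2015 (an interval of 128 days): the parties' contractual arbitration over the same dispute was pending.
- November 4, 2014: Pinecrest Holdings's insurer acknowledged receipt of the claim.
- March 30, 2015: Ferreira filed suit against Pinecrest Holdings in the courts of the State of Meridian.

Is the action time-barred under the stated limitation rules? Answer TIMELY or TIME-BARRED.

The claim did not accrue until Ferreira discovered the injury on September 4, 2014; the January 4, 2014 act date does not start the clock under the stated rule.
8 months from September 4, 2014 is May 4, 2015.
No stated provision tolls the period for a pending arbitration, so the interval from October 18, 2014 to February 23, 2015 has no effect on the deadline.
The other events in the timeline have no effect on the limitation period under the stated rules.
Filing on March 30, 2015 beat the May 4, 2015 deadline — the action is timely.

TIMELY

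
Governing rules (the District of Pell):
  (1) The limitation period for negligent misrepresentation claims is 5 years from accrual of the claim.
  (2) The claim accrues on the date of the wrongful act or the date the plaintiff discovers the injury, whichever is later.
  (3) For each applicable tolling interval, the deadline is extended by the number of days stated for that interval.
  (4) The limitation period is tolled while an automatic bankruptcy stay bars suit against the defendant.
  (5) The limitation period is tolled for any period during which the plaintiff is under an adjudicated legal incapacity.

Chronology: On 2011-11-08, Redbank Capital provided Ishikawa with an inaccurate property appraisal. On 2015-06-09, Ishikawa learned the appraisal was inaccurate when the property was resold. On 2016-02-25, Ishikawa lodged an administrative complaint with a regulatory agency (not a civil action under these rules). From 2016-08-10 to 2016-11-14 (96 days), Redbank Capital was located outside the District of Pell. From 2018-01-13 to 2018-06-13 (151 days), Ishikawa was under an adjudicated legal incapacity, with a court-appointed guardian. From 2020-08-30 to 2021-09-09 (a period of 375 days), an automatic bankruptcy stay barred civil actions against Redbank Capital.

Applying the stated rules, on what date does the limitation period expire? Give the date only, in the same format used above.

The claim accrued on 2015-06-09 — the later of the 2011-11-08 act and the 2015-06-09 discovery.
Adding the 5 years base period to 2015-06-09 gives a deadline of 2020-06-09, before any tolling.
Because the plaintiff's legal incapacity ran from 2018-01-13 to 2018-06-13, the deadline is extended by 151 days to 2020-11-07.
The period was tolled for 375 days by the automatic bankruptcy stay (2020-08-30 to 2021-09-09), pushing the deadline to 2021-11-17.
The defendant's absence from the jurisdiction from 2016-08-10 to 2016-11-14 does not toll the period, because no stated rule makes the defendant's absence a tolling event.
The other events in the timeline have no effect on the limitation period under the stated rules.

2021-11-17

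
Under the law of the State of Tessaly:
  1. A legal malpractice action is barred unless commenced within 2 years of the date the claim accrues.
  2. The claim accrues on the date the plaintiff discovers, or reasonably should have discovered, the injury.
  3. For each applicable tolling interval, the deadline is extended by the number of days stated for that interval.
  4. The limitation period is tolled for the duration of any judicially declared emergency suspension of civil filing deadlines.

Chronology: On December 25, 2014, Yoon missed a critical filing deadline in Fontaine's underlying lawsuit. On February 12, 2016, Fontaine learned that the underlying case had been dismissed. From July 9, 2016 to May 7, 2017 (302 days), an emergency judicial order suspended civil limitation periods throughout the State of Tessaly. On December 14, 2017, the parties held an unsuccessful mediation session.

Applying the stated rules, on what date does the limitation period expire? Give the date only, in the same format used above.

December 11, 2018

Under the discovery rule, the claim accrued on February 12, 2016, when Fontaine discovered the injury — not on the December 25, 2014 date of the underlying act.
Adding the 2 years base period to February 12, 2016 gives a deadline of February 12, 2018, before any tolling.
Because the emergency suspension of filing deadlines ran from July 9, 2016 to May 7, 2017, the deadline is extended by 302 days to December 11, 2018.
None of the other events listed affects the running of the period under the stated rules.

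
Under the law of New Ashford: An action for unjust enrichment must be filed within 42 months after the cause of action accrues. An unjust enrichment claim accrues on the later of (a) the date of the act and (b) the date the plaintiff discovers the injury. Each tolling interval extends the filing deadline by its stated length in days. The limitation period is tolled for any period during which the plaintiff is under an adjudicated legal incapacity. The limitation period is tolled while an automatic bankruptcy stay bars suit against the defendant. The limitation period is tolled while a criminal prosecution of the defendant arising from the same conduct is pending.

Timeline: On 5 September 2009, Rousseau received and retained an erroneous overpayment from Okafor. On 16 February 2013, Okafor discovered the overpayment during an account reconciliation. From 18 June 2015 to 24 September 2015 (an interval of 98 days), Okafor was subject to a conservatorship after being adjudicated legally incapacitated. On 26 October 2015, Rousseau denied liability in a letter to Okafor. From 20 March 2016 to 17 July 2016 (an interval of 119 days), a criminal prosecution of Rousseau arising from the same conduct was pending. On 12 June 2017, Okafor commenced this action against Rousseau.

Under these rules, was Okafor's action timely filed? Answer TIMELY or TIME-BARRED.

TIME-BARRED

Because discovery on 16 February 2013 post-dates the 5 September 2009 act, accrual under the later-of rule falls on 16 February 2013.
Adding the 42 months base period to 16 February 2013 gives a deadline of 16 August 2016, before any tolling.
Because the plaintiff's legal incapacity ran from 18 June 2015 to 24 September 2015, the deadline is extended by 98 days to 22 November 2016.
Because the pending criminal prosecution ran from 20 March 2016 to 17 July 2016, the deadline is extended by 119 days to 21 March 2017.
The other events in the timeline have no effect on the limitation period under the stated rules.
Okafor filed on 12 June 2017, after the 21 March 2017 deadline, so the action is time-barred.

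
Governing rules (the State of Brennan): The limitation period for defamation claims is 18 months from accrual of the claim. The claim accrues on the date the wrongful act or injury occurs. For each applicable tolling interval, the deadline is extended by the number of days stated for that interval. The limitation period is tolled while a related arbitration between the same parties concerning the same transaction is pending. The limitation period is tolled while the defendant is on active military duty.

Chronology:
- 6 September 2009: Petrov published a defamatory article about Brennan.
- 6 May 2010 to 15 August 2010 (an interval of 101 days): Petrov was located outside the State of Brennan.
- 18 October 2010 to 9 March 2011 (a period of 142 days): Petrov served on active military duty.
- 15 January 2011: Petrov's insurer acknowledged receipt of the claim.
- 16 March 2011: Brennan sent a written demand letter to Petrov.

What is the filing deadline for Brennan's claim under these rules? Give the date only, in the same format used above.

The claim accrued on 6 September 2009, the date of the act.
18 months from 6 September 2009 is 6 March 2011.
The defendant's active military service from 18 October 2010 to 9 March 2011 tolled the period for 142 days, extending the deadline to 26 July 2011.
Although the defendant's absence ran from 6 May 2010 to 15 August 2010, the stated rules do not make that a tolling event, so it is disregarded.
The other events in the timeline have no effect on the limitation period under the stated rules.

26 July 2011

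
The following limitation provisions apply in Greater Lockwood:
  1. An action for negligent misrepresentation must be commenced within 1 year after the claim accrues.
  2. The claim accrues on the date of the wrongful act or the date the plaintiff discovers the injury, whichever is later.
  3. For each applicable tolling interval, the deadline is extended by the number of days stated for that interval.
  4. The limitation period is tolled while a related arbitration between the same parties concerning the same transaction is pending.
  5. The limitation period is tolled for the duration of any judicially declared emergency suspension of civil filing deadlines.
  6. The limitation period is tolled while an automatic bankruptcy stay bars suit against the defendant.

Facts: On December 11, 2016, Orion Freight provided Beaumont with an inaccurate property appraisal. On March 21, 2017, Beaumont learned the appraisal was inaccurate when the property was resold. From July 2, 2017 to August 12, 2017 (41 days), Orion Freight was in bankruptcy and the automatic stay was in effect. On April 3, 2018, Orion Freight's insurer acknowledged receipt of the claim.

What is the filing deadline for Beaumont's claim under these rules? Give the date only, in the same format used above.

May 1, 2018

Because discovery on March 21, 2017 post-dates the December 11, 2016 act, accrual under the later-of rule falls on March 21, 2017.
The untolled deadline — 1 year after March 21, 2017 — is March 21, 2018.
Because the automatic bankruptcy stay ran from July 2, 2017 to August 12, 2017, the deadline is extended by 41 days to May 1, 2018.
The other events in the timeline have no effect on the limitation period under the stated rules.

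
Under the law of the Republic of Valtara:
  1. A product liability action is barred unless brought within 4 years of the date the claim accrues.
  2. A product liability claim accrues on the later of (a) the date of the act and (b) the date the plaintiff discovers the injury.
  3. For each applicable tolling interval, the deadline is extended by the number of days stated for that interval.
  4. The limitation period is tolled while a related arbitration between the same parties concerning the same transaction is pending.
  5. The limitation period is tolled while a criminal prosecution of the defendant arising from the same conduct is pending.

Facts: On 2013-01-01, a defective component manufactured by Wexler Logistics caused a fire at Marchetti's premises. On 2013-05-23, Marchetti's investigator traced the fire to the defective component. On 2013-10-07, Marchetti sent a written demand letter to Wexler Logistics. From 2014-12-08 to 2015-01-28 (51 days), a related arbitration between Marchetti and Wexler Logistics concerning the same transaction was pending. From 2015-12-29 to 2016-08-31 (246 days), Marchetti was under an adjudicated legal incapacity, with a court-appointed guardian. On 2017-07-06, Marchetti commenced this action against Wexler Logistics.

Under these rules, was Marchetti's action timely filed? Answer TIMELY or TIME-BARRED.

Because discovery on 2013-05-23 post-dates the 2013-01-01 act, accrual under the later-of rule falls on 2013-05-23.
4 years from 2013-05-23 is 2017-05-23.
The pending related arbitration from 2014-12-08 to 2015-01-28 tolled the period for 51 days, extending the deadline to 2017-07-13.
No stated provision tolls the period for the plaintiff's incapacity, so the interval from 2015-12-29 to 2016-08-31 has no effect on the deadline.
None of the other events listed affects the running of the period under the stated rules.
The 2017-07-06 filing precedes the 2017-07-13 deadline; the claim is timely.

TIMELY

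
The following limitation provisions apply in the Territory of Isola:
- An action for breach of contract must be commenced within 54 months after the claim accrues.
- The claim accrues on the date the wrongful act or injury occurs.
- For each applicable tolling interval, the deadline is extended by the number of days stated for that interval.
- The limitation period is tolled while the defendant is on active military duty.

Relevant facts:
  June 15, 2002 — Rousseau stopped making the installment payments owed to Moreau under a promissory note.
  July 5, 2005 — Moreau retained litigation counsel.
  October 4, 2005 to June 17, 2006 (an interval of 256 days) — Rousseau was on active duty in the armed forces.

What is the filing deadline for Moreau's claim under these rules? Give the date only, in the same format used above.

August 28, 2007

The claim accrued on June 15, 2002, the date of the act.
Adding the 54 months base period to June 15, 2002 gives a deadline of December 15, 2006, before any tolling.
Because the defendant's active military service ran from October 4, 2005 to June 17, 2006, the deadline is extended by 256 days to August 28, 2007.
None of the other events listed affects the running of the period under the stated rules.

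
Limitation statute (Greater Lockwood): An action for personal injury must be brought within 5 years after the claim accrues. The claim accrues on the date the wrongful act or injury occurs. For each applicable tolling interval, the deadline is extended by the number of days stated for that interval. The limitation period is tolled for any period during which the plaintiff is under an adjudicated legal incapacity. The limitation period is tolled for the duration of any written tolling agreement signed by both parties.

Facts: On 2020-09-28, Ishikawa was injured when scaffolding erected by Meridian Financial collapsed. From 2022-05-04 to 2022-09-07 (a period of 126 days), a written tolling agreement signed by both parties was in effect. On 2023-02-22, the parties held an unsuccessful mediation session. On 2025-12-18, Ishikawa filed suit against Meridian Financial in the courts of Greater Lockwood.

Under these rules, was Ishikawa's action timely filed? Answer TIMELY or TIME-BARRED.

TIMELY

The claim accrued on 2020-09-28, when the wrongful act occurred.
The untolled deadline — 5 years after 2020-09-28 — is 2025-09-28.
The period was tolled for 126 days by the written tolling agreement (2022-05-04 to 2022-09-07), pushing the deadline to 2026-02-01.
Nothing else in the chronology tolls or restarts the period.
Ishikawa filed on 2025-12-18, before the 2026-02-01 deadline, so the action is timely.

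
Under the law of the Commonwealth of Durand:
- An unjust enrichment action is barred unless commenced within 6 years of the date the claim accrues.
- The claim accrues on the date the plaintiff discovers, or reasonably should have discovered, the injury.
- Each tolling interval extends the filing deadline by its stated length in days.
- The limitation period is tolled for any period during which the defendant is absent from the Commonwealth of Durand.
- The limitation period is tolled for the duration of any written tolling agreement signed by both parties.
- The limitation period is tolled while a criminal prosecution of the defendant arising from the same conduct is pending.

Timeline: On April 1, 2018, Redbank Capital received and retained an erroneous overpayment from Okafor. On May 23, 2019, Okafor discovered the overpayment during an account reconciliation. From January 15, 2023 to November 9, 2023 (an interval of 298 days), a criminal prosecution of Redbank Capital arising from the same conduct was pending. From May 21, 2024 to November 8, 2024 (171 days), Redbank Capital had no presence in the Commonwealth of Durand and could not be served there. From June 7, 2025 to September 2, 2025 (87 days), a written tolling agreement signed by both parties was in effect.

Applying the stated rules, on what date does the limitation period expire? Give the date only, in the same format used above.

Under the discovery rule, the claim accrued on May 23, 2019, when Okafor discovered the injury — not on the April 1, 2018 date of the underlying act.
6 years from May 23, 2019 is May 23, 2025.
The pending criminal prosecution from January 15, 2023 to November 9, 2023 tolled the period for 298 days, extending the deadline to March 17, 2026.
Because the defendant's absence from the jurisdiction ran from May 21, 2024 to November 8, 2024, the deadline is extended by 171 days to September 4, 2026.
The written tolling agreement from June 7, 2025 to September 2, 2025 tolled the period for 87 days, extending the deadline to November 30, 2026.

November 30, 2026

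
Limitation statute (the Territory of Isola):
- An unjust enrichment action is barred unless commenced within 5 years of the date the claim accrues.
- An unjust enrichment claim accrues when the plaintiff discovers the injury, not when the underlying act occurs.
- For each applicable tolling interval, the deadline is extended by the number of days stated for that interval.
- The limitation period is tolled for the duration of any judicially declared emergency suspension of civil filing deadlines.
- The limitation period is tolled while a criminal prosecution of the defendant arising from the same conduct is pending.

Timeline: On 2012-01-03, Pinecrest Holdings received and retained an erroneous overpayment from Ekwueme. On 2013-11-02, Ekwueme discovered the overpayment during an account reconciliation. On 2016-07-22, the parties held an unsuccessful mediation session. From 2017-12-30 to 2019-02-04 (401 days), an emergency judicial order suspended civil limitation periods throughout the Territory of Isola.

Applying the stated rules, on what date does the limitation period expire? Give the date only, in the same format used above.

2019-12-08

The claim did not accrue until Ekwueme discovered the injury on 2013-11-02; the 2012-01-03 act date does not start the clock under the stated rule.
The untolled deadline — 5 years after 2013-11-02 — is 2018-11-02.
The emergency suspension of filing deadlines from 2017-12-30 to 2019-02-04 tolled the period for 401 days, extending the deadline to 2019-12-08.
None of the other events listed affects the running of the period under the stated rules.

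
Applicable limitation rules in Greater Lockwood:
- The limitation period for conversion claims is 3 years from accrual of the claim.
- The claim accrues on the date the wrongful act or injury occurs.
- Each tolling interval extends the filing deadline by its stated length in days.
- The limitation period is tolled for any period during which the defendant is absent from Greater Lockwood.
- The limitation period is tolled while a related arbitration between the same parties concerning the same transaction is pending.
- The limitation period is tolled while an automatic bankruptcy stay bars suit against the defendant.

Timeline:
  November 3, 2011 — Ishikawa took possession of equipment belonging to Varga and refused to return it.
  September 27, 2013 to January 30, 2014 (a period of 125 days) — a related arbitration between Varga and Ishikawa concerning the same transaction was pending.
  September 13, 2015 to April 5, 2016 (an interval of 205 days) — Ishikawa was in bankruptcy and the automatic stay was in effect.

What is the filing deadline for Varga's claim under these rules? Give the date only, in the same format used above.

March 8, 2015

The claim accrued on November 3, 2011, when the wrongful act occurred.
3 years from November 3, 2011 is November 3, 2014.
Because the pending related arbitration ran from September 27, 2013 to January 30, 2014, the deadline is extended by 125 days to March 8, 2015.
By the time the automatic bankruptcy stay began on September 13, 2015, the limitation period had already expired on March 8, 2015; that interval cannot revive it.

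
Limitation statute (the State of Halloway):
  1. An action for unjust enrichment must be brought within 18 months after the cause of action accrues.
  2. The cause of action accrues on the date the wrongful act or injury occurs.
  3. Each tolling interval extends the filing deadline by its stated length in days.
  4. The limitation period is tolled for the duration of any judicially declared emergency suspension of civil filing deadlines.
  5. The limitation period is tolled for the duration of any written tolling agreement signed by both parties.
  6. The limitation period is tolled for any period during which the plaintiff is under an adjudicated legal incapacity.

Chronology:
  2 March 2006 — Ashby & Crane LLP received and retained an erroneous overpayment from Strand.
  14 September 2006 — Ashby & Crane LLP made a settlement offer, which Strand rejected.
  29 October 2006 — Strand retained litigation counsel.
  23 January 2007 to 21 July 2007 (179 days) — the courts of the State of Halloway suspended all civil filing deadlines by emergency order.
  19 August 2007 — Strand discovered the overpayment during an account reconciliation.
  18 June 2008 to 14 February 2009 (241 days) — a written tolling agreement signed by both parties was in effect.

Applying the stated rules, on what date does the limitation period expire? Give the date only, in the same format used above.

28 February 2008

Accrual is governed by the date of the act, so the period began to run on 2 March 2006; the later discovery on 19 August 2007 is irrelevant under the stated rule.
Adding the 18 months base period to 2 March 2006 gives a deadline of 2 September 2007, before any tolling.
The period was tolled for 179 days by the emergency suspension of filing deadlines (23 January 2007 to 21 July 2007), pushing the deadline to 28 February 2008.
The written tolling agreement from 18 June 2008 to 14 February 2009 began after the period had already run on 28 February 2008, so it has no tolling effect.
None of the other events listed affects the running of the period under the stated rules.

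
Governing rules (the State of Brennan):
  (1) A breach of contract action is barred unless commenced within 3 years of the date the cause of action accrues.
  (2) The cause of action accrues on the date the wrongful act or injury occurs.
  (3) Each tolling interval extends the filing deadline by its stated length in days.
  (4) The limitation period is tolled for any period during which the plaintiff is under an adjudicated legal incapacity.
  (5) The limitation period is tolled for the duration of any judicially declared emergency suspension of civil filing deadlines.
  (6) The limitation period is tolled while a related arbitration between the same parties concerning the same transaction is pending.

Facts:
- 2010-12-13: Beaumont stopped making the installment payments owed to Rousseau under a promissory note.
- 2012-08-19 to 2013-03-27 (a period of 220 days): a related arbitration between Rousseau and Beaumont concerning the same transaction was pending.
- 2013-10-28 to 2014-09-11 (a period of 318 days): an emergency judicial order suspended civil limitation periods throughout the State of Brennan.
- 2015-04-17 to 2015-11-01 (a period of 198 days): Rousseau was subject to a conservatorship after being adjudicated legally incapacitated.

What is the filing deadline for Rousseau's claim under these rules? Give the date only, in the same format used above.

The limitation period began to run on 2010-12-13.
Adding the 3 years base period to 2010-12-13 gives a deadline of 2013-12-13, before any tolling.
The period was tolled for 220 days by the pending related arbitration (2012-08-19 to 2013-03-27), pushing the deadline to 2014-07-21.
The emergency suspension of filing deadlines from 2013-10-28 to 2014-09-11 tolled the period for 318 days, extending the deadline to 2015-06-04.
Because the plaintiff's legal incapacity ran from 2015-04-17 to 2015-11-01, the deadline is extended by 198 days to 2015-12-19.

2015-12-19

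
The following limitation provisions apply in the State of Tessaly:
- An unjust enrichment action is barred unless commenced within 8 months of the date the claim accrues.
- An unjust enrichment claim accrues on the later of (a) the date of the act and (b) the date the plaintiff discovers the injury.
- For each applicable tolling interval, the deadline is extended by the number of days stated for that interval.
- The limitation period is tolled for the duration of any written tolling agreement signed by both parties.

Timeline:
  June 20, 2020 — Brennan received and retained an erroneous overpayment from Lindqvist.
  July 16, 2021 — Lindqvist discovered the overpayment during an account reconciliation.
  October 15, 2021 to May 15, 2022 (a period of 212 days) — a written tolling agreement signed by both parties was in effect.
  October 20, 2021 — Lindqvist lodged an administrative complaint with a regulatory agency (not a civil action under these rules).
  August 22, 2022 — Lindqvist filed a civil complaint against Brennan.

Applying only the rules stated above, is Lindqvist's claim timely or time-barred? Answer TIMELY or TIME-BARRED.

TIMELY

Taking the later of the act (June 20, 2020) and discovery (July 16, 2021), the claim accrued on July 16, 2021.
8 months from July 16, 2021 is March 16, 2022.
The period was tolled for 212 days by the written tolling agreement (October 15, 2021 to May 15, 2022), pushing the deadline to October 14, 2022.
None of the other events listed affects the running of the period under the stated rules.
Lindqvist filed on August 22, 2022, before the October 14, 2022 deadline, so the action is timely.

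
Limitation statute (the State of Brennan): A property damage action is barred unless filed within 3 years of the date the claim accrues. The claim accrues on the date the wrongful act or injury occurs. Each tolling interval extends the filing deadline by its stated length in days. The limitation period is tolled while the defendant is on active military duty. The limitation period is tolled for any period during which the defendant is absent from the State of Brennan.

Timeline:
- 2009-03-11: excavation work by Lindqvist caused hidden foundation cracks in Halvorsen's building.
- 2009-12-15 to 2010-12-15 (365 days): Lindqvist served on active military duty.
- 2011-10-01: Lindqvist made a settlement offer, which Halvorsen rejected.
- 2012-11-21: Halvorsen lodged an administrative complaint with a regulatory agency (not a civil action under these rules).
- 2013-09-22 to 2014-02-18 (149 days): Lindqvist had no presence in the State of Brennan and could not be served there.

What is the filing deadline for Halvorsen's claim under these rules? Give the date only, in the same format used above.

2013-03-11

The claim accrued on 2009-03-11, when the wrongful act occurred.
3 years from 2009-03-11 is 2012-03-11.
The defendant's active military service from 2009-12-15 to 2010-12-15 tolled the period for 365 days, extending the deadline to 2013-03-11.
The defendant's absence from the jurisdiction starting 2013-09-22 came too late — the period had run on 2013-03-11 — and so does not extend the deadline.
None of the other events listed affects the running of the period under the stated rules.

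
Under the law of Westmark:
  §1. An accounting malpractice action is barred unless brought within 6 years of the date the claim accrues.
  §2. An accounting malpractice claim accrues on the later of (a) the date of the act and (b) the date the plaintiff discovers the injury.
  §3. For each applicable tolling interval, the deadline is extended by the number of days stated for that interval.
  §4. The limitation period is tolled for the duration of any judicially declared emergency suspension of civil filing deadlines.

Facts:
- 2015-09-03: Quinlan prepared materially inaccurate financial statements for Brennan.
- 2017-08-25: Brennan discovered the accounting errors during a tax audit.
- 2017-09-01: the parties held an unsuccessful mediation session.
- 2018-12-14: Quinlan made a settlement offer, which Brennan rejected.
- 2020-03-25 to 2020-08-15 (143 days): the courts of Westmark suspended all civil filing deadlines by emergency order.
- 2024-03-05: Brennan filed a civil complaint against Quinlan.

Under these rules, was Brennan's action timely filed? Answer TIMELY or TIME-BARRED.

The claim accrued on 2017-08-25 — the later of the 2015-09-03 act and the 2017-08-25 discovery.
Adding the 6 years base period to 2017-08-25 gives a deadline of 2023-08-25, before any tolling.
Because the emergency suspension of filing deadlines ran from 2020-03-25 to 2020-08-15, the deadline is extended by 143 days to 2024-01-15.
None of the other events listed affects the running of the period under the stated rules.
The 2024-03-05 filing falls after the 2024-01-15 deadline; the claim is time-barred.

TIME-BARRED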